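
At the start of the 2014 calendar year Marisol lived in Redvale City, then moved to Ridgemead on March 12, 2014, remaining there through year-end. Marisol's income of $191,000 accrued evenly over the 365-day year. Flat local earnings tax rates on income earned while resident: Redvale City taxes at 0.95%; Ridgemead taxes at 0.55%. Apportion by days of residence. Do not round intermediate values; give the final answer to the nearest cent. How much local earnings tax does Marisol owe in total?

Redvale City, January 1 – March 11, 2014: 70 days → $191,000 × 0.95% × 70/365 = $347.9863
Ridgemead, March 12 – December 31, 2014: 295 days → $191,000 × 0.55% × 295/365 = $849.0342
Total = $1,197.0205

$1,197.02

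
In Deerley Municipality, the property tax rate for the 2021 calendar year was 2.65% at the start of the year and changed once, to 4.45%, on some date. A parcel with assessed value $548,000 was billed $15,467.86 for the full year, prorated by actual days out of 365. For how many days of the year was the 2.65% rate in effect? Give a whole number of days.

Let d = days at the first rate; then 365 − d days at the second rate.
$548,000 × [2.65%·d + 4.45%·(365−d)] / 365 = $15,467.86
Solving gives d = 330, so the new rate took effect on 27 November 2021.

330 days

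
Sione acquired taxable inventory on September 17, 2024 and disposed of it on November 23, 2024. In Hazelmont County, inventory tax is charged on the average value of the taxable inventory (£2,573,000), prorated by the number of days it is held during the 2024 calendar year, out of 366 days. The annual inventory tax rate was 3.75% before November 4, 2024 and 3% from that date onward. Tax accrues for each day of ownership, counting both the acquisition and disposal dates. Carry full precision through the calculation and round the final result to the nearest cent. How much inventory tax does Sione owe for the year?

£16,872.13

September 17 – November 3, 2024: 48 days at 3.75% → £2,573,000 × 3.75% × 48/366 = £12,654.0984
November 4 – November 23, 2024: 20 days at 3% → £2,573,000 × 3% × 20/366 = £4,218.0328
Total = £16,872.1311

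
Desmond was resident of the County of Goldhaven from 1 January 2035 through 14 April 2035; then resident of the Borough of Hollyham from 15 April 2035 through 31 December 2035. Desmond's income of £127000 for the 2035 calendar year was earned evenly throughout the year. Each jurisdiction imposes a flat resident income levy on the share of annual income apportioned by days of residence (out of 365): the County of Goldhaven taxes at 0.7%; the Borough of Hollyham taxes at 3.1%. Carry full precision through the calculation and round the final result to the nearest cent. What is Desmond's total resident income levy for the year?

£3068.53

The County of Goldhaven, 1 January – 14 April 2035: 104 days → £127000 × 0.7% × 104/365 = £253.3041
The Borough of Hollyham, 15 April – 31 December 2035: 261 days → £127000 × 3.1% × 261/365 = £2815.2247
Total = £3068.5288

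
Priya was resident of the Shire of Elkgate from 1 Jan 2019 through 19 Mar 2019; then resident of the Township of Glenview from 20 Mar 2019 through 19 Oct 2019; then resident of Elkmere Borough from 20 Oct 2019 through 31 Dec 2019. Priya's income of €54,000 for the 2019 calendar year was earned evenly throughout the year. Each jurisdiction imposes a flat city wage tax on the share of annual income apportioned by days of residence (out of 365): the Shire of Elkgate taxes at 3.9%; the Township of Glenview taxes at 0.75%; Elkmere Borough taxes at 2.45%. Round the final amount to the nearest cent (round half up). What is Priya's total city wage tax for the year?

The Shire of Elkgate, 1 Jan – 19 Mar 2019: 78 days → €54,000 × 3.9% × 78/365 = €450.0493
The Township of Glenview, 20 Mar – 19 Oct 2019: 214 days → €54,000 × 0.75% × 214/365 = €237.4521
Elkmere Borough, 20 Oct – 31 Dec 2019: 73 days → €54,000 × 2.45% × 73/365 = €264.6000
Total = €952.1014

€952.10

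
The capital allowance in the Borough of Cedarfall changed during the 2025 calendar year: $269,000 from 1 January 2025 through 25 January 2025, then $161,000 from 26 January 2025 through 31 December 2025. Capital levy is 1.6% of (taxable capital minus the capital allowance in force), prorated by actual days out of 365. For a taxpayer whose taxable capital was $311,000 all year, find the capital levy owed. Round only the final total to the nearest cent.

1 January – 25 January 2025: 25 days, exemption $269,000 → ($311,000 − $269,000) × 1.6% × 25/365 = $46.0274
26 January – 31 December 2025: 340 days, exemption $161,000 → ($311,000 − $161,000) × 1.6% × 340/365 = $2,235.6164
Total = $2,281.6438

$2,281.64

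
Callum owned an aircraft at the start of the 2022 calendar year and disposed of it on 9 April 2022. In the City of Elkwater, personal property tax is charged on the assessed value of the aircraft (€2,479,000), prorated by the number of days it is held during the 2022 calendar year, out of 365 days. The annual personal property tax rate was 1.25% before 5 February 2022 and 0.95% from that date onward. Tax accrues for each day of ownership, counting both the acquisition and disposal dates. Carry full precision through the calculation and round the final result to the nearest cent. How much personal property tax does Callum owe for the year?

1 January – 4 February 2022: 35 days at 1.25% → €2,479,000 × 1.25% × 35/365 = €2,971.4041
5 February – 9 April 2022: 64 days at 0.95% → €2,479,000 × 0.95% × 64/365 = €4,129.4027
Total = €7,100.8068

€7,100.81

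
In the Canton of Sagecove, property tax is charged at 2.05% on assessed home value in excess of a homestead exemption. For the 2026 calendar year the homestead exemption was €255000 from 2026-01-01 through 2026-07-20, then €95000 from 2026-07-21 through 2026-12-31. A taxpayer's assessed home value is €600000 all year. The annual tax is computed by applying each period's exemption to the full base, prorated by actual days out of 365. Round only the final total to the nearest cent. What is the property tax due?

€8546.25

2026-01-01 to 2026-07-20: 201 days, exemption €255000 → (€600000 − €255000) × 2.05% × 201/365 = €3894.7192
2026-07-21 to 2026-12-31: 164 days, exemption €95000 → (€600000 − €95000) × 2.05% × 164/365 = €4651.5342
Total = €8546.2534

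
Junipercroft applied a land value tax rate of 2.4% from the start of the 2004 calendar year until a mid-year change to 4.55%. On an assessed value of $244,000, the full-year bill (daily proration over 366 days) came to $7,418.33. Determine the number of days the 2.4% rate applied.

257 days

Let d = days at the first rate; then 366 − d days at the second rate.
$244,000 × [2.4%·d + 4.55%·(366−d)] / 366 = $7,418.33
Solving gives d = 257, so the new rate took effect on 14 September 2004.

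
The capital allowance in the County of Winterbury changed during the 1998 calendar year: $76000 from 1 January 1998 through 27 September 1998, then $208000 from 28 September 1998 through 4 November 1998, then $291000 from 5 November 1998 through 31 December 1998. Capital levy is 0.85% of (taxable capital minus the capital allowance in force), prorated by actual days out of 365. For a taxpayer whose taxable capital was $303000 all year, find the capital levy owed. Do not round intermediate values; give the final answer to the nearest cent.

1 January – 27 September 1998: 270 days, exemption $76000 → ($303000 − $76000) × 0.85% × 270/365 = $1427.3014
28 September – 4 November 1998: 38 days, exemption $208000 → ($303000 − $208000) × 0.85% × 38/365 = $84.0685
5 November – 31 December 1998: 57 days, exemption $291000 → ($303000 − $291000) × 0.85% × 57/365 = $15.9288
Total = $1527.2986

$1527.30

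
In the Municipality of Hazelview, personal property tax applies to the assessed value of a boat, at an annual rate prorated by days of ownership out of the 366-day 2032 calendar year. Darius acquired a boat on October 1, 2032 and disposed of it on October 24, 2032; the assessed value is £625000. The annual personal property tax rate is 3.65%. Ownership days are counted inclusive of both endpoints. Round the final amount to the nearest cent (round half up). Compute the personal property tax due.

£1495.90

Days held (October 1 – October 24, 2032): 24 out of 366
Tax = £625000 × 3.65% × 24/366 = £1495.9016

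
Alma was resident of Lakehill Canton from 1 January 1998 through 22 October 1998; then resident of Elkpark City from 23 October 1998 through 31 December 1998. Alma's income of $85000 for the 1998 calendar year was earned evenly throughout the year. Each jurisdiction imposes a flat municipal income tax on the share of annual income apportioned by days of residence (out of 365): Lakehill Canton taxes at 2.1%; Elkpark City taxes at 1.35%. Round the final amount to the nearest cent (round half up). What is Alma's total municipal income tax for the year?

$1662.74

Lakehill Canton, 1 January – 22 October 1998: 295 days → $85000 × 2.1% × 295/365 = $1442.6712
Elkpark City, 23 October – 31 December 1998: 70 days → $85000 × 1.35% × 70/365 = $220.0685
Total = $1662.7397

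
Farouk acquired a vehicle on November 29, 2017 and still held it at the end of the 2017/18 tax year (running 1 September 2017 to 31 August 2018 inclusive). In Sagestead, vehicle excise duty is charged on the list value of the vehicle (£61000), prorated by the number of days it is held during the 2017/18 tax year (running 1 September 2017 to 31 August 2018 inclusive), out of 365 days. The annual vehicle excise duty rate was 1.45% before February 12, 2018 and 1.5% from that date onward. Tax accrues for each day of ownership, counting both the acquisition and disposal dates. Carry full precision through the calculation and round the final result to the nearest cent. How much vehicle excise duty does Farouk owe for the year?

£685.62

November 29, 2017 – February 11, 2018: 75 days at 1.45% → £61000 × 1.45% × 75/365 = £181.7466
February 12 – August 31, 2018: 201 days at 1.5% → £61000 × 1.5% × 201/365 = £503.8767
Total = £685.6233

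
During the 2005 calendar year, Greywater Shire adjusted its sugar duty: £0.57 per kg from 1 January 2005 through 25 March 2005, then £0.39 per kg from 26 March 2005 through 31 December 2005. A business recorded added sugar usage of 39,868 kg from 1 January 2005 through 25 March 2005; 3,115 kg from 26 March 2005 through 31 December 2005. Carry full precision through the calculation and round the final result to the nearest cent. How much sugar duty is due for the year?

1 January – 25 March 2005: 39,868 kg at £0.57/kg → £22724.76
26 March – 31 December 2005: 3,115 kg at £0.39/kg → £1214.85

£23939.61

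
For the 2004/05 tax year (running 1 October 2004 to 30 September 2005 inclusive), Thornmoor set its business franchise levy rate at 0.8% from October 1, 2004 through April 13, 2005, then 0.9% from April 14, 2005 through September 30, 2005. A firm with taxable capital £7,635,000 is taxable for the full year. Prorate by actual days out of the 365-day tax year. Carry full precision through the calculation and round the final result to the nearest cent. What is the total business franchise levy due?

October 1, 2004 – April 13, 2005: 195 days at 0.8% → £7,635,000 × 0.8% × 195/365 = £32,631.7808
April 14 – September 30, 2005: 170 days at 0.9% → £7,635,000 × 0.9% × 170/365 = £32,004.2466
Total = £64,636.0274

£64,636.03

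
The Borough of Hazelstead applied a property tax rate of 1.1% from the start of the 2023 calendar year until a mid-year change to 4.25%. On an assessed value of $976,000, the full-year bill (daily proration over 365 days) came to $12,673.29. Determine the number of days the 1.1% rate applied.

Let d = days at the first rate; then 365 − d days at the second rate.
$976,000 × [1.1%·d + 4.25%·(365−d)] / 365 = $12,673.29
Solving gives d = 342, so the new rate took effect on 9 Dec 2023.

342 days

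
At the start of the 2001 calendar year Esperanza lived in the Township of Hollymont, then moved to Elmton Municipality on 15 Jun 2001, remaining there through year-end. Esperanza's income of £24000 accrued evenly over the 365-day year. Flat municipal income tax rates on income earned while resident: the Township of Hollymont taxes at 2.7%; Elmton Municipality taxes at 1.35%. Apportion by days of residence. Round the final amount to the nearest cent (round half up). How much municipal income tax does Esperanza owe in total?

The Township of Hollymont, 1 Jan – 14 Jun 2001: 165 days → £24000 × 2.7% × 165/365 = £292.9315
Elmton Municipality, 15 Jun – 31 Dec 2001: 200 days → £24000 × 1.35% × 200/365 = £177.5342
Total = £470.4658

£470.47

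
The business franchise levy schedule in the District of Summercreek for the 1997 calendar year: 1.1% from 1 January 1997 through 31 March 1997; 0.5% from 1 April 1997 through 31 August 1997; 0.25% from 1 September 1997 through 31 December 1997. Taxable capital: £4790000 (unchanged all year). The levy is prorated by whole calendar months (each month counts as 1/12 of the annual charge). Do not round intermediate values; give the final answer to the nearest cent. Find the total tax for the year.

1 January – 31 March 1997: 3 months at 1.1% → £4790000 × 1.1% × 3/12 = £13172.5000
1 April – 31 August 1997: 5 months at 0.5% → £4790000 × 0.5% × 5/12 = £9979.1667
1 September – 31 December 1997: 4 months at 0.25% → £4790000 × 0.25% × 4/12 = £3991.6667
Total = £27143.3333

£27143.33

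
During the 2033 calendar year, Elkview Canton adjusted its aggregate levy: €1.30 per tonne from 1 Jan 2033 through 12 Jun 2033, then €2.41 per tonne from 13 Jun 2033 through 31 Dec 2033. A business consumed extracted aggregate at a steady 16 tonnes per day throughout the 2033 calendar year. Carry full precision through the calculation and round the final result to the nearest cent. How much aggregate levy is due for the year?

1 Jan – 12 Jun 2033: 163 days × 16 tonnes/day = 2,608 tonnes at €1.30/tonne → €3,390.40
13 Jun – 31 Dec 2033: 202 days × 16 tonnes/day = 3,232 tonnes at €2.41/tonne → €7,789.12

€11,179.52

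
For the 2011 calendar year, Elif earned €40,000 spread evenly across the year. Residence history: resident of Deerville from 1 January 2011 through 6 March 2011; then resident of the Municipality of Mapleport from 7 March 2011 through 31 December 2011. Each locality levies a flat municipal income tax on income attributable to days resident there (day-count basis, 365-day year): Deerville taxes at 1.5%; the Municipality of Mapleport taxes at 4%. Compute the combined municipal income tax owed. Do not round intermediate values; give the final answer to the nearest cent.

Deerville, 1 January – 6 March 2011: 65 days → €40,000 × 1.5% × 65/365 = €106.8493
The Municipality of Mapleport, 7 March – 31 December 2011: 300 days → €40,000 × 4% × 300/365 = €1,315.0685
Total = €1,421.9178

€1,421.92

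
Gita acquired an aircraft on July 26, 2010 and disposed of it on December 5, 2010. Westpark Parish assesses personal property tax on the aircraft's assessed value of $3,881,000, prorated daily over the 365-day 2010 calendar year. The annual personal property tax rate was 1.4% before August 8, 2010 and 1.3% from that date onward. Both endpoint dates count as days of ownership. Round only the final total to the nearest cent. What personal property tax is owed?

$18,522.47

July 26 – August 7, 2010: 13 days at 1.4% → $3,881,000 × 1.4% × 13/365 = $1,935.1836
August 8 – December 5, 2010: 120 days at 1.3% → $3,881,000 × 1.3% × 120/365 = $16,587.2877
Total = $18,522.4712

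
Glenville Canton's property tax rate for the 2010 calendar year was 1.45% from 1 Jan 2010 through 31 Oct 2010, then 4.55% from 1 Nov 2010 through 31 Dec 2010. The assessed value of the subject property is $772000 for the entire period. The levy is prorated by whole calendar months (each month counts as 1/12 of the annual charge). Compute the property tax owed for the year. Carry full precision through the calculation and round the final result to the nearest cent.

1 Jan – 31 Oct 2010: 10 months at 1.45% → $772000 × 1.45% × 10/12 = $9328.3333
1 Nov – 31 Dec 2010: 2 months at 4.55% → $772000 × 4.55% × 2/12 = $5854.3333
Total = $15182.6667

$15182.67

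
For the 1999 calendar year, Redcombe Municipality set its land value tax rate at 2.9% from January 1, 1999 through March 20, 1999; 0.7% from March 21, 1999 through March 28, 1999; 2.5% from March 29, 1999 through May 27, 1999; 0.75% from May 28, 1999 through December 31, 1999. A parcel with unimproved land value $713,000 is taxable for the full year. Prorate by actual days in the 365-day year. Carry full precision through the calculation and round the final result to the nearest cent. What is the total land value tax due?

January 1 – March 20, 1999: 79 days at 2.9% → $713,000 × 2.9% × 79/365 = $4,475.2959
March 21 – March 28, 1999: 8 days at 0.7% → $713,000 × 0.7% × 8/365 = $109.3918
March 29 – May 27, 1999: 60 days at 2.5% → $713,000 × 2.5% × 60/365 = $2,930.1370
May 28 – December 31, 1999: 218 days at 0.75% → $713,000 × 0.75% × 218/365 = $3,193.8493
Total = $10,708.6740

$10,708.67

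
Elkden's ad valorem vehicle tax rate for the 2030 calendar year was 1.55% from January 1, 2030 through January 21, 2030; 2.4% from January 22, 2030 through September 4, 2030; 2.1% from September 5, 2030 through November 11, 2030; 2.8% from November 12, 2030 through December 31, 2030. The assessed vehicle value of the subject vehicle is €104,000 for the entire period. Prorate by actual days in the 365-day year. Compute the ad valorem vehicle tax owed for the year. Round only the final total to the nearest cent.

January 1 – January 21, 2030: 21 days at 1.55% → €104,000 × 1.55% × 21/365 = €92.7452
January 22 – September 4, 2030: 226 days at 2.4% → €104,000 × 2.4% × 226/365 = €1,545.4685
September 5 – November 11, 2030: 68 days at 2.1% → €104,000 × 2.1% × 68/365 = €406.8822
November 12 – December 31, 2030: 50 days at 2.8% → €104,000 × 2.8% × 50/365 = €398.9041
Total = €2,444.0000

€2,444.00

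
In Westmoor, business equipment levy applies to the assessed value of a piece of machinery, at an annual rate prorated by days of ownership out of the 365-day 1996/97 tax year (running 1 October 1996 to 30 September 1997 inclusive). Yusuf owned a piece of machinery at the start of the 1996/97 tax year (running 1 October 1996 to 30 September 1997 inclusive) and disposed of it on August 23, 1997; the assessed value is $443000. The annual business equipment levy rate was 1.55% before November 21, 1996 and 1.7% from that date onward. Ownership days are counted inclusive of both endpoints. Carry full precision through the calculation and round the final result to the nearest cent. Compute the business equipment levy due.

October 1 – November 20, 1996: 51 days at 1.55% → $443000 × 1.55% × 51/365 = $959.4288
November 21, 1996 – August 23, 1997: 276 days at 1.7% → $443000 × 1.7% × 276/365 = $5694.6740
Total = $6654.1027

$6654.10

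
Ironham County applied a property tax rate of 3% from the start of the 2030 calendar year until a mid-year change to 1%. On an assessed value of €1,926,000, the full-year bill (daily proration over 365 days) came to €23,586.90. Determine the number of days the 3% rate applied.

Let d = days at the first rate; then 365 − d days at the second rate.
€1,926,000 × [3%·d + 1%·(365−d)] / 365 = €23,586.90
Solving gives d = 41, so the new rate took effect on 11 Feb 2030.

41 days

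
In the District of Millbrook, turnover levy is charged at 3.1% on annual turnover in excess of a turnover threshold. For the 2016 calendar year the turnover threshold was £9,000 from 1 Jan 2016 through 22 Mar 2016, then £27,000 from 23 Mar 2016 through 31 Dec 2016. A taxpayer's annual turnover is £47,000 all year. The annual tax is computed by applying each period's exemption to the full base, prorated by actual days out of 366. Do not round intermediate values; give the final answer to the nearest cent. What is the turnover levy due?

1 Jan – 22 Mar 2016: 82 days, exemption £9,000 → (£47,000 − £9,000) × 3.1% × 82/366 = £263.9235
23 Mar – 31 Dec 2016: 284 days, exemption £27,000 → (£47,000 − £27,000) × 3.1% × 284/366 = £481.0929
Total = £745.0164

£745.02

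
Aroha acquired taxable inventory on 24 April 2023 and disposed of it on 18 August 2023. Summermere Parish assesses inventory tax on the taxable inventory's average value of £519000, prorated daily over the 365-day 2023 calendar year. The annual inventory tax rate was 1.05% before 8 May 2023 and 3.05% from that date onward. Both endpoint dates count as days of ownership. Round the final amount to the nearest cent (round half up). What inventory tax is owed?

24 April – 7 May 2023: 14 days at 1.05% → £519000 × 1.05% × 14/365 = £209.0219
8 May – 18 August 2023: 103 days at 3.05% → £519000 × 3.05% × 103/365 = £4466.9548
Total = £4675.9767

£4675.98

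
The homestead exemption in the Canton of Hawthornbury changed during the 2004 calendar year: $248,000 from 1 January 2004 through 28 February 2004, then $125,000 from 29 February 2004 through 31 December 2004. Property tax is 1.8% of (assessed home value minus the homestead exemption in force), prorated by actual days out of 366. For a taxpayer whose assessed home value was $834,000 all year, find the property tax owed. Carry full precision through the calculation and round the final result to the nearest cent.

1 January – 28 February 2004: 59 days, exemption $248,000 → ($834,000 − $248,000) × 1.8% × 59/366 = $1,700.3607
29 February – 31 December 2004: 307 days, exemption $125,000 → ($834,000 − $125,000) × 1.8% × 307/366 = $10,704.7377
Total = $12,405.0984

$12,405.10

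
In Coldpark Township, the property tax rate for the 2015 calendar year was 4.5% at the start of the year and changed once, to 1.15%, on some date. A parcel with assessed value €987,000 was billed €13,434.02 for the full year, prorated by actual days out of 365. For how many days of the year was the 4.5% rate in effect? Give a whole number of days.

23 days

Let d = days at the first rate; then 365 − d days at the second rate.
€987,000 × [4.5%·d + 1.15%·(365−d)] / 365 = €13,434.02
Solving gives d = 23, so the new rate took effect on January 24, 2015.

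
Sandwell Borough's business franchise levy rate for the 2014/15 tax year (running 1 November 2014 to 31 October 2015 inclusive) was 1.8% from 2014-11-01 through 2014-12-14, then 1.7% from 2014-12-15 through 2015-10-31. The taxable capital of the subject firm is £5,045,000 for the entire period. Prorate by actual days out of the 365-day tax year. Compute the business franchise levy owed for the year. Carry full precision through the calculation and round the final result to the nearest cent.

2014-11-01 to 2014-12-14: 44 days at 1.8% → £5,045,000 × 1.8% × 44/365 = £10,946.9589
2014-12-15 to 2015-10-31: 321 days at 1.7% → £5,045,000 × 1.7% × 321/365 = £75,426.2055
Total = £86,373.1644

£86,373.16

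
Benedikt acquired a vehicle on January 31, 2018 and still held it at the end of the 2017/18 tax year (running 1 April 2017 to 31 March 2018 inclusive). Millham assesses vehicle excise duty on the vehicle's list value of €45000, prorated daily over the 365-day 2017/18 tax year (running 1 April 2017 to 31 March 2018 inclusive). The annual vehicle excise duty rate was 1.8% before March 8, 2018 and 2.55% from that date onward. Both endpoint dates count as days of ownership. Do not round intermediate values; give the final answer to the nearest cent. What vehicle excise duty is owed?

January 31 – March 7, 2018: 36 days at 1.8% → €45000 × 1.8% × 36/365 = €79.8904
March 8 – March 31, 2018: 24 days at 2.55% → €45000 × 2.55% × 24/365 = €75.4521
Total = €155.3425

€155.34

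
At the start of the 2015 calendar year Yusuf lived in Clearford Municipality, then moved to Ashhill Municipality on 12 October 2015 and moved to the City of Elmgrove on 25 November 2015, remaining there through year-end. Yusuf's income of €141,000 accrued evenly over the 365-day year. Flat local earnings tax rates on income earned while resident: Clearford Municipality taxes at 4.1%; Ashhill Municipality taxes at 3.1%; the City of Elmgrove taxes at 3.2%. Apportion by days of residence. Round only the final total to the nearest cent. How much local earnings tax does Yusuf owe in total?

Clearford Municipality, 1 January – 11 October 2015: 284 days → €141,000 × 4.1% × 284/365 = €4,498.0932
Ashhill Municipality, 12 October – 24 November 2015: 44 days → €141,000 × 3.1% × 44/365 = €526.9151
The City of Elmgrove, 25 November – 31 December 2015: 37 days → €141,000 × 3.2% × 37/365 = €457.3808
Total = €5,482.3890

€5,482.39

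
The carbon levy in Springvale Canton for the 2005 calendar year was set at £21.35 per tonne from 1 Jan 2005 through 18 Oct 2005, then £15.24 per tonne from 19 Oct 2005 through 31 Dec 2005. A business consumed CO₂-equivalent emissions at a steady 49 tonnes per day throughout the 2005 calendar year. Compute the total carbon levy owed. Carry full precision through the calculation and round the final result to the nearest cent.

1 Jan – 18 Oct 2005: 291 days × 49 tonnes/day = 14,259 tonnes at £21.35/tonne → £304,429.65
19 Oct – 31 Dec 2005: 74 days × 49 tonnes/day = 3,626 tonnes at £15.24/tonne → £55,260.24

£359,689.89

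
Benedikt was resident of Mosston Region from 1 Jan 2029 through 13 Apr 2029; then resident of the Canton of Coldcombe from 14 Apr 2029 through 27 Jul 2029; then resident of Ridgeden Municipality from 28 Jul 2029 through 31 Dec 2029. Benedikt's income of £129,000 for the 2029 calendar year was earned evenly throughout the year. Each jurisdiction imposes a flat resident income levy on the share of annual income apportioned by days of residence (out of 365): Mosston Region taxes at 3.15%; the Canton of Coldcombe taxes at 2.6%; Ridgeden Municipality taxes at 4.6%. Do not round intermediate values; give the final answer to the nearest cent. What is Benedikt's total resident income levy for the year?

Mosston Region, 1 Jan – 13 Apr 2029: 103 days → £129,000 × 3.15% × 103/365 = £1,146.6863
The Canton of Coldcombe, 14 Apr – 27 Jul 2029: 105 days → £129,000 × 2.6% × 105/365 = £964.8493
Ridgeden Municipality, 28 Jul – 31 Dec 2029: 157 days → £129,000 × 4.6% × 157/365 = £2,552.4329
Total = £4,663.9685

£4,663.97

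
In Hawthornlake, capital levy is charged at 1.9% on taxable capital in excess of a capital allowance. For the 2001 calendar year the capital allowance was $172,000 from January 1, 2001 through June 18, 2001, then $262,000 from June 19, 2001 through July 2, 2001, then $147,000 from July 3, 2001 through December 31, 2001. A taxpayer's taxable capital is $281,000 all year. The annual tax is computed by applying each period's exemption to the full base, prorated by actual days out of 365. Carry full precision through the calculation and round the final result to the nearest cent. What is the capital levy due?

$2,242.26

January 1 – June 18, 2001: 169 days, exemption $172,000 → ($281,000 − $172,000) × 1.9% × 169/365 = $958.9014
June 19 – July 2, 2001: 14 days, exemption $262,000 → ($281,000 − $262,000) × 1.9% × 14/365 = $13.8466
July 3 – December 31, 2001: 182 days, exemption $147,000 → ($281,000 − $147,000) × 1.9% × 182/365 = $1,269.5123
Total = $2,242.2603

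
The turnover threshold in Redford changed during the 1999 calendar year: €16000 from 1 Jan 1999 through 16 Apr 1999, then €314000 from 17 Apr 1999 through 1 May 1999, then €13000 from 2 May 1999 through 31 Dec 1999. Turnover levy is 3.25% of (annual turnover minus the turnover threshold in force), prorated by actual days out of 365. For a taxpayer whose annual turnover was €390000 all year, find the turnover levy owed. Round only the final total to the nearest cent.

€11822.16

1 Jan – 16 Apr 1999: 106 days, exemption €16000 → (€390000 − €16000) × 3.25% × 106/365 = €3529.9452
17 Apr – 1 May 1999: 15 days, exemption €314000 → (€390000 − €314000) × 3.25% × 15/365 = €101.5068
2 May – 31 Dec 1999: 244 days, exemption €13000 → (€390000 − €13000) × 3.25% × 244/365 = €8190.7123
Total = €11822.1644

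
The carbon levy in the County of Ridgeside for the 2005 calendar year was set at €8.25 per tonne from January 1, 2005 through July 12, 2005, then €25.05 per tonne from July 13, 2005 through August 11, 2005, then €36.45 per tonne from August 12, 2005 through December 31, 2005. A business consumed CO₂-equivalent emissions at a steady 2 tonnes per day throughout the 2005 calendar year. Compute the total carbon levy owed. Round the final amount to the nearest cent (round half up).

€15039.30

January 1 – July 12, 2005: 193 days × 2 tonnes/day = 386 tonnes at €8.25/tonne → €3184.50
July 13 – August 11, 2005: 30 days × 2 tonnes/day = 60 tonnes at €25.05/tonne → €1503.00
August 12 – December 31, 2005: 142 days × 2 tonnes/day = 284 tonnes at €36.45/tonne → €10351.80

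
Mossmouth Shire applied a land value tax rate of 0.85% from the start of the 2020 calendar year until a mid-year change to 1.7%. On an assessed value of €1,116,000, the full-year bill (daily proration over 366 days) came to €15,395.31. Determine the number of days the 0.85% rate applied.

138 days

Let d = days at the first rate; then 366 − d days at the second rate.
€1,116,000 × [0.85%·d + 1.7%·(366−d)] / 366 = €15,395.31
Solving gives d = 138, so the new rate took effect on 18 May 2020.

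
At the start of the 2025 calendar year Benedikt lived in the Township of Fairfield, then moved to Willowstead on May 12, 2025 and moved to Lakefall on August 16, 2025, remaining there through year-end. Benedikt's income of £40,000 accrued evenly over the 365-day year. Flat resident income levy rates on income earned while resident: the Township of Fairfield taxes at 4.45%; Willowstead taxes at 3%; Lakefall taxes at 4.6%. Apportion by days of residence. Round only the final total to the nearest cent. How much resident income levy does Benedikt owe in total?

The Township of Fairfield, January 1 – May 11, 2025: 131 days → £40,000 × 4.45% × 131/365 = £638.8493
Willowstead, May 12 – August 15, 2025: 96 days → £40,000 × 3% × 96/365 = £315.6164
Lakefall, August 16 – December 31, 2025: 138 days → £40,000 × 4.6% × 138/365 = £695.6712
Total = £1,650.1370

£1,650.14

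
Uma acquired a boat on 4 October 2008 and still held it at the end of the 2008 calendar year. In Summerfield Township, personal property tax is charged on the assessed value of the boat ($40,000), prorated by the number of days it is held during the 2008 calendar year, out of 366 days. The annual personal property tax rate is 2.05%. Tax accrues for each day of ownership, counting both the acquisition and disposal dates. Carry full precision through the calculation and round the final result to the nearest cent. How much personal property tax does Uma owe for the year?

Days held (4 October – 31 December 2008): 89 out of 366
Tax = $40,000 × 2.05% × 89/366 = $199.3989

$199.40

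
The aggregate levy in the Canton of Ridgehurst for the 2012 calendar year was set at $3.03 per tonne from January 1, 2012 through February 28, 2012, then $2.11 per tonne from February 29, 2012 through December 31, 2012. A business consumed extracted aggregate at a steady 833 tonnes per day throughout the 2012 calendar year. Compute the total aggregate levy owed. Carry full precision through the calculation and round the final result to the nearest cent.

January 1 – February 28, 2012: 59 days × 833 tonnes/day = 49,147 tonnes at $3.03/tonne → $148915.41
February 29 – December 31, 2012: 307 days × 833 tonnes/day = 255,731 tonnes at $2.11/tonne → $539592.41

$688507.82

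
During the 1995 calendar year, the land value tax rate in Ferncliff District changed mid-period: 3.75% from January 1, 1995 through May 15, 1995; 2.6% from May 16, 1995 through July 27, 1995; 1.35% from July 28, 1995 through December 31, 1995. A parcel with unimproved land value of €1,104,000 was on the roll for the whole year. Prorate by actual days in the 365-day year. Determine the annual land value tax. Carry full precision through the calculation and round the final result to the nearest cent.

€27,463.89

January 1 – May 15, 1995: 135 days at 3.75% → €1,104,000 × 3.75% × 135/365 = €15,312.3288
May 16 – July 27, 1995: 73 days at 2.6% → €1,104,000 × 2.6% × 73/365 = €5,740.8000
July 28 – December 31, 1995: 157 days at 1.35% → €1,104,000 × 1.35% × 157/365 = €6,410.7616
Total = €27,463.8904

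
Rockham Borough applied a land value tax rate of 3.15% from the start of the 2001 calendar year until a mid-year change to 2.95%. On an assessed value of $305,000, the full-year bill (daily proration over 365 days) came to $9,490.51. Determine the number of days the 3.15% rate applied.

295 days

Let d = days at the first rate; then 365 − d days at the second rate.
$305,000 × [3.15%·d + 2.95%·(365−d)] / 365 = $9,490.51
Solving gives d = 295, so the new rate took effect on October 23, 2001.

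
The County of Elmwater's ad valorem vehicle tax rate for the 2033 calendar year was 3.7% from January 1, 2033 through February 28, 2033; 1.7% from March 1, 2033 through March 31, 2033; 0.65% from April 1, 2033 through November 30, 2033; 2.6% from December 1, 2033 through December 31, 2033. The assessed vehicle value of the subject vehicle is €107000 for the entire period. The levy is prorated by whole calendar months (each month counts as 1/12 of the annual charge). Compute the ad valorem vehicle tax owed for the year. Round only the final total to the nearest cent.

January 1 – February 28, 2033: 2 months at 3.7% → €107000 × 3.7% × 2/12 = €659.8333
March 1 – March 31, 2033: 1 month at 1.7% → €107000 × 1.7% × 1/12 = €151.5833
April 1 – November 30, 2033: 8 months at 0.65% → €107000 × 0.65% × 8/12 = €463.6667
December 1 – December 31, 2033: 1 month at 2.6% → €107000 × 2.6% × 1/12 = €231.8333
Total = €1506.9167

€1506.92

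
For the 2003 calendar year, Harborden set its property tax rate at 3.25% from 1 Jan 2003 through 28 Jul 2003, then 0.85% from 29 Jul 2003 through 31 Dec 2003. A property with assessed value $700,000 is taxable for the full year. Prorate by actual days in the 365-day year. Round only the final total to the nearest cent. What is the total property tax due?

$15,569.73

1 Jan – 28 Jul 2003: 209 days at 3.25% → $700,000 × 3.25% × 209/365 = $13,026.7123
29 Jul – 31 Dec 2003: 156 days at 0.85% → $700,000 × 0.85% × 156/365 = $2,543.0137
Total = $15,569.7260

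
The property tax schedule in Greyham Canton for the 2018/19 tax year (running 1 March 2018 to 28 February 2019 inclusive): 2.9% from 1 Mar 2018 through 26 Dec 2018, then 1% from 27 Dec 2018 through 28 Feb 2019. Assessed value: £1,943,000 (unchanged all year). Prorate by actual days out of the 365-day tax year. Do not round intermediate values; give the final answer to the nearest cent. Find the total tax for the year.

1 Mar – 26 Dec 2018: 301 days at 2.9% → £1,943,000 × 2.9% × 301/365 = £46,466.9781
27 Dec 2018 – 28 Feb 2019: 64 days at 1% → £1,943,000 × 1% × 64/365 = £3,406.9041
Total = £49,873.8822

£49,873.88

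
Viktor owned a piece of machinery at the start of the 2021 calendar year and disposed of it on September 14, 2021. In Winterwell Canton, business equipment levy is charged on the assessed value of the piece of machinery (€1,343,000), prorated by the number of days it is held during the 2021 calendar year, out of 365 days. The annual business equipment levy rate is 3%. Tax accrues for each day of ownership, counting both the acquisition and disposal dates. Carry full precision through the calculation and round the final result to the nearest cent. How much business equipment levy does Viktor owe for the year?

Days held (January 1 – September 14, 2021): 257 out of 365
Tax = €1,343,000 × 3% × 257/365 = €28,368.5753

€28,368.58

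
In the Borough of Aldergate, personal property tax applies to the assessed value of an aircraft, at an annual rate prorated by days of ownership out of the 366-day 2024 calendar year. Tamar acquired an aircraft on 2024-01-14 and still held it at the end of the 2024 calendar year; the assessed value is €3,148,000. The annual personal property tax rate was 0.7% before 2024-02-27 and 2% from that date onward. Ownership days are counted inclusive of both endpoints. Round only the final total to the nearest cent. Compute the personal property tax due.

€55,803.89

2024-01-14 to 2024-02-26: 44 days at 0.7% → €3,148,000 × 0.7% × 44/366 = €2,649.1366
2024-02-27 to 2024-12-31: 309 days at 2% → €3,148,000 × 2% × 309/366 = €53,154.7541
Total = €55,803.8907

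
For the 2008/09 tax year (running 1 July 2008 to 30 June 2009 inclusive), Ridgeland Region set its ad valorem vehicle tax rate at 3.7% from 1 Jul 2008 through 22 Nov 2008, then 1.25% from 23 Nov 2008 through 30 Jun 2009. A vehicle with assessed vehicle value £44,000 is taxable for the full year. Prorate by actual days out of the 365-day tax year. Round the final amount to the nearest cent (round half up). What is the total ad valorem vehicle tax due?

£978.25

1 Jul – 22 Nov 2008: 145 days at 3.7% → £44,000 × 3.7% × 145/365 = £646.7397
23 Nov 2008 – 30 Jun 2009: 220 days at 1.25% → £44,000 × 1.25% × 220/365 = £331.5068
Total = £978.2466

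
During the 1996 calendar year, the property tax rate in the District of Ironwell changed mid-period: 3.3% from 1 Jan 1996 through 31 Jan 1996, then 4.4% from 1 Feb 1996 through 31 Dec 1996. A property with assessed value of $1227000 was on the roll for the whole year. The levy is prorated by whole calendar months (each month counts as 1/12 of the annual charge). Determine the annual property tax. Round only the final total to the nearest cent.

1 Jan – 31 Jan 1996: 1 month at 3.3% → $1227000 × 3.3% × 1/12 = $3374.2500
1 Feb – 31 Dec 1996: 11 months at 4.4% → $1227000 × 4.4% × 11/12 = $49489.0000
Total = $52863.2500

$52863.25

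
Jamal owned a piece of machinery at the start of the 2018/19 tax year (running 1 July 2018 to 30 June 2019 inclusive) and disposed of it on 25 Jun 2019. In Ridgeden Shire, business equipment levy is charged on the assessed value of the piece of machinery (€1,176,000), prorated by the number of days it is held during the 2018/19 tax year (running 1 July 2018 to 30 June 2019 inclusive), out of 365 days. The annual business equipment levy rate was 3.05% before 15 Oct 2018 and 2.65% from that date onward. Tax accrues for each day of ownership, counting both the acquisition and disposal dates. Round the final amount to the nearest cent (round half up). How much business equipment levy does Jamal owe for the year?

€32,103.19

1 Jul – 14 Oct 2018: 106 days at 3.05% → €1,176,000 × 3.05% × 106/365 = €10,416.4603
15 Oct 2018 – 25 Jun 2019: 254 days at 2.65% → €1,176,000 × 2.65% × 254/365 = €21,686.7288
Total = €32,103.1890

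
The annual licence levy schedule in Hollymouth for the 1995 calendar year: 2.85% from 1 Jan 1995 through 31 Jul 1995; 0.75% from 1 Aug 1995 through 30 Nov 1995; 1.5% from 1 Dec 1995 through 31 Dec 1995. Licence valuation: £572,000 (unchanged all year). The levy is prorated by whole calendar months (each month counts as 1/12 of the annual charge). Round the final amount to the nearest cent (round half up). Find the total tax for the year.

1 Jan – 31 Jul 1995: 7 months at 2.85% → £572,000 × 2.85% × 7/12 = £9,509.5000
1 Aug – 30 Nov 1995: 4 months at 0.75% → £572,000 × 0.75% × 4/12 = £1,430.0000
1 Dec – 31 Dec 1995: 1 month at 1.5% → £572,000 × 1.5% × 1/12 = £715.0000
Total = £11,654.5000

£11,654.50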